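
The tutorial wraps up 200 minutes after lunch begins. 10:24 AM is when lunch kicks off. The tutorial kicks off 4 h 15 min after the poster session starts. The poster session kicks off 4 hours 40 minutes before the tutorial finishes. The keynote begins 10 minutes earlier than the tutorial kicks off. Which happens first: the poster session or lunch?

The tutorial ends at 10:24 AM + 200 min = 1:44 PM.
The poster session starts at 1:44 PM − 280 min = 9:04 AM.
The poster session starts at 9:04 AM and lunch starts at 10:24 AM, so the poster session is first.

the poster session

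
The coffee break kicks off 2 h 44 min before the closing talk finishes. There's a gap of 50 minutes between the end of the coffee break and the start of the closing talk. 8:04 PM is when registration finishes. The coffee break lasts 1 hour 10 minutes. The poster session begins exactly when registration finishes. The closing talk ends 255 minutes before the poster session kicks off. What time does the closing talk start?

3:05 PM

The poster session starts at 8:04 PM.
The closing talk ends at 8:04 PM − 255 min = 3:49 PM.
The coffee break starts at 3:49 PM − 164 min = 1:05 PM.
The coffee break ends at 1:05 PM + 70 min = 2:15 PM.
The closing talk starts at 2:15 PM + 50 min = 3:05 PM.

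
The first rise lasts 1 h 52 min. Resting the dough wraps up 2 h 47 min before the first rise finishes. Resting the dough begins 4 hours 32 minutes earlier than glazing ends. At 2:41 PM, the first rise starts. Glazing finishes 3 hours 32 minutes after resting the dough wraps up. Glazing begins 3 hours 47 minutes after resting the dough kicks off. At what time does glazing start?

4:33 PM

The first rise ends at 2:41 PM + 112 min = 4:33 PM.
Resting the dough ends at 4:33 PM − 167 min = 1:46 PM.
Glazing ends at 1:46 PM + 212 min = 5:18 PM.
Resting the dough starts at 5:18 PM − 272 min = 12:46 PM.
Glazing starts at 12:46 PM + 227 min = 4:33 PM.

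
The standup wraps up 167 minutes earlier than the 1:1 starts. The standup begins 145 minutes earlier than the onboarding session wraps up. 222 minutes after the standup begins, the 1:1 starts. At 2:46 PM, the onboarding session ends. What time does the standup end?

1:16 PM

The standup starts at 2:46 PM − 145 min = 12:21 PM.
The 1:1 starts at 12:21 PM + 222 min = 4:03 PM.
The standup ends at 4:03 PM − 167 min = 1:16 PM.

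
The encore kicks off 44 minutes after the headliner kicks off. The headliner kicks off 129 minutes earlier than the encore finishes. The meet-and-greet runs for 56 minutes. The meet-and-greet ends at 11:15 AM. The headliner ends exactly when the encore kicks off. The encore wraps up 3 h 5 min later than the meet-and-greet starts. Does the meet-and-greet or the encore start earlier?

The meet-and-greet starts at 11:15 AM − 56 min = 10:19 AM.
The encore ends at 10:19 AM + 185 min = 1:24 PM.
The headliner starts at 1:24 PM − 129 min = 11:15 AM.
The encore starts at 11:15 AM + 44 min = 11:59 AM.
The meet-and-greet starts at 10:19 AM and the encore starts at 11:59 AM, so the meet-and-greet is first.

the meet-and-greet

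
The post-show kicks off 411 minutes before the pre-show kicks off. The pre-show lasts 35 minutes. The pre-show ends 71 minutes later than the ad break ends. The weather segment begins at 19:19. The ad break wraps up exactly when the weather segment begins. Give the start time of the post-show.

The ad break ends at 19:19.
The pre-show ends at 19:19 + 71 min = 20:30.
The pre-show starts at 20:30 − 35 min = 19:55.
The post-show starts at 19:55 − 411 min = 13:04.

13:04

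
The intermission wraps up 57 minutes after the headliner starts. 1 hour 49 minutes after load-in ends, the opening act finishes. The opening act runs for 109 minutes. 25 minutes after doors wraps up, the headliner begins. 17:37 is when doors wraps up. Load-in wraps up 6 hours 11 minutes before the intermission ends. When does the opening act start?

12:48

The headliner starts at 17:37 + 25 min = 18:02.
The intermission ends at 18:02 + 57 min = 18:59.
Load-in ends at 18:59 − 371 min = 12:48.
The opening act ends at 12:48 + 109 min = 14:37.
The opening act starts at 14:37 − 109 min = 12:48.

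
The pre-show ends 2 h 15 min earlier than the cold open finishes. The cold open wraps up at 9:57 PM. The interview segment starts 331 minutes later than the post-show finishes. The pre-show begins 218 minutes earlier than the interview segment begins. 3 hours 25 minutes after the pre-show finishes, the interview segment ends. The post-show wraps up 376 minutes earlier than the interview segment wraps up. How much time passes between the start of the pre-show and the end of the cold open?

The pre-show ends at 9:57 PM − 135 min = 7:42 PM.
The interview segment ends at 7:42 PM + 205 min = 11:07 PM.
The post-show ends at 11:07 PM − 376 min = 4:51 PM.
The interview segment starts at 4:51 PM + 331 min = 10:22 PM.
The pre-show starts at 10:22 PM − 218 min = 6:44 PM.
From 6:44 PM to 9:57 PM is 3 h 13 min.

3 h 13 min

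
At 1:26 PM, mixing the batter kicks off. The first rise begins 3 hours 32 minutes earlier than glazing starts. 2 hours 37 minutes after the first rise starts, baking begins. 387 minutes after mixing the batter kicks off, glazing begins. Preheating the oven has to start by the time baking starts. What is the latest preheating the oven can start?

6:58 PM

Glazing starts at 1:26 PM + 387 min = 7:53 PM.
The first rise starts at 7:53 PM − 212 min = 4:21 PM.
Baking starts at 4:21 PM + 157 min = 6:58 PM.
Preheating the oven is bounded by baking, so the latest it can start is 6:58 PM.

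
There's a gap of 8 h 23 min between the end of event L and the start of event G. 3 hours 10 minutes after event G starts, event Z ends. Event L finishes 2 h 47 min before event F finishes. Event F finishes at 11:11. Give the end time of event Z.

19:57

Event L ends at 11:11 − 167 min = 08:24.
Event G starts at 08:24 + 503 min = 16:47.
Event Z ends at 16:47 + 190 min = 19:57.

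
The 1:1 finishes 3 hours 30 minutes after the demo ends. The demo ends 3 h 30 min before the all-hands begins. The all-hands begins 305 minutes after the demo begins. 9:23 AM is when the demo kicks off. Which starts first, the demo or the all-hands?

The all-hands starts at 9:23 AM + 305 min = 2:28 PM.
The demo starts at 9:23 AM and the all-hands starts at 2:28 PM, so the demo is first.

the demo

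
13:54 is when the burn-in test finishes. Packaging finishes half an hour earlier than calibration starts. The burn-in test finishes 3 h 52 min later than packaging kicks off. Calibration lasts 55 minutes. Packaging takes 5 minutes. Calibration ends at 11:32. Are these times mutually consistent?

Calibration starts at 11:32 − 55 min = 10:37.
Packaging ends at 10:37 − 30 min = 10:07.
Packaging starts at 10:07 − 5 min = 10:02.
The burn-in test ends at 10:02 + 232 min = 13:54.
That matches the stated 13:54, so the schedule is consistent.

Yes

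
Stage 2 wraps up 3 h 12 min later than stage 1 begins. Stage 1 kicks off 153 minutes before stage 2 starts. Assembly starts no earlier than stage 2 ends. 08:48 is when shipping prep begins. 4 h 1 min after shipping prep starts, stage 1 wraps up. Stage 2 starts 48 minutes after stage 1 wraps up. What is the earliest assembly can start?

Stage 1 ends at 08:48 + 241 min = 12:49.
Stage 2 starts at 12:49 + 48 min = 13:37.
Stage 1 starts at 13:37 − 153 min = 11:04.
Stage 2 ends at 11:04 + 192 min = 14:16.
Assembly is bounded by stage 2, so the earliest it can start is 14:16.

14:16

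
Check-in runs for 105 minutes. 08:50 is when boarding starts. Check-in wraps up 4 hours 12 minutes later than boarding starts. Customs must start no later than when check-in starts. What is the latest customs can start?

Check-in ends at 08:50 + 252 min = 13:02.
Check-in starts at 13:02 − 105 min = 11:17.
Customs is bounded by check-in, so the latest it can start is 11:17.

11:17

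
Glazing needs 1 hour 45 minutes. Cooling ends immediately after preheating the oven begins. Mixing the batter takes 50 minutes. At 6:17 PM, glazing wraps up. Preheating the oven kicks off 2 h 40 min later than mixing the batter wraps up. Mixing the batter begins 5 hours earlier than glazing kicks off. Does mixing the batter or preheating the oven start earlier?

mixing the batter

Glazing starts at 6:17 PM − 105 min = 4:32 PM.
Mixing the batter starts at 4:32 PM − 300 min = 11:32 AM.
Mixing the batter ends at 11:32 AM + 50 min = 12:22 PM.
Preheating the oven starts at 12:22 PM + 160 min = 3:02 PM.
Mixing the batter starts at 11:32 AM and preheating the oven starts at 3:02 PM, so mixing the batter is first.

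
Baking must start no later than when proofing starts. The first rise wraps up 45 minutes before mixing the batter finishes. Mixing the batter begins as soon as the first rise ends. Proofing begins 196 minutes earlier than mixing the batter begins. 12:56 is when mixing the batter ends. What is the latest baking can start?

The first rise ends at 12:56 − 45 min = 12:11.
So mixing the batter starts at 12:11.
Proofing starts at 12:11 − 196 min = 08:55.
Baking is bounded by proofing, so the latest it can start is 08:55.

08:55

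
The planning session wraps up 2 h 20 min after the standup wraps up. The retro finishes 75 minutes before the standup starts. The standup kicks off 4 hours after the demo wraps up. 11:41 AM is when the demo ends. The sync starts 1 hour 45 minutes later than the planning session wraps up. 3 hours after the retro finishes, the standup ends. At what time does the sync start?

The standup starts at 11:41 AM + 240 min = 3:41 PM.
The retro ends at 3:41 PM − 75 min = 2:26 PM.
The standup ends at 2:26 PM + 180 min = 5:26 PM.
The planning session ends at 5:26 PM + 140 min = 7:46 PM.
The sync starts at 7:46 PM + 105 min = 9:31 PM.

9:31 PM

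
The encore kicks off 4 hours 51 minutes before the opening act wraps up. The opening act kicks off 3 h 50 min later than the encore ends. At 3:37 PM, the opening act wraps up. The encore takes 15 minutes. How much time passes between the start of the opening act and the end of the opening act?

The encore starts at 3:37 PM − 291 min = 10:46 AM.
The encore ends at 10:46 AM + 15 min = 11:01 AM.
The opening act starts at 11:01 AM + 230 min = 2:51 PM.
From 2:51 PM to 3:37 PM is 46 minutes.

46 minutes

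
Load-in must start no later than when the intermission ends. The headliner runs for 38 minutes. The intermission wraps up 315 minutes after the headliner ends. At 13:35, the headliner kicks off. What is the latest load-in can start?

The headliner ends at 13:35 + 38 min = 14:13.
The intermission ends at 14:13 + 315 min = 19:28.
Load-in is bounded by the intermission, so the latest it can start is 19:28.

19:28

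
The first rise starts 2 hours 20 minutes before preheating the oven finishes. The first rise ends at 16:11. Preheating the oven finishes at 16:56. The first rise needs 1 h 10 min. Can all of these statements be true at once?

The first rise starts at 16:56 − 140 min = 14:36.
The first rise ends at 14:36 + 70 min = 15:46.
But the first rise is also said to end at 16:11 — a 25-minute conflict.

No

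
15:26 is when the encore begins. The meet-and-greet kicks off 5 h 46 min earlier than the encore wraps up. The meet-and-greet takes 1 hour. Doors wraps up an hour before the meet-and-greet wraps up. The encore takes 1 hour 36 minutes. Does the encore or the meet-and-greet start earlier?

the meet-and-greet

The encore ends at 15:26 + 96 min = 17:02.
The meet-and-greet starts at 17:02 − 346 min = 11:16.
The encore starts at 15:26 and the meet-and-greet starts at 11:16, so the meet-and-greet is first.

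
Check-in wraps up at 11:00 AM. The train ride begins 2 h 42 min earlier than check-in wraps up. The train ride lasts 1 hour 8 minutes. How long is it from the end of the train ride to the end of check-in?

The train ride starts at 11:00 AM − 162 min = 8:18 AM.
The train ride ends at 8:18 AM + 68 min = 9:26 AM.
From 9:26 AM to 11:00 AM is 1 hour 34 minutes.

1 hour 34 minutes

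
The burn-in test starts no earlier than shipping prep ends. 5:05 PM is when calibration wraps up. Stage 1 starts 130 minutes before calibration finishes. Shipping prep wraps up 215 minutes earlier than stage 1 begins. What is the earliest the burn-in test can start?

11:20 AM

Stage 1 starts at 5:05 PM − 130 min = 2:55 PM.
Shipping prep ends at 2:55 PM − 215 min = 11:20 AM.
The burn-in test is bounded by shipping prep, so the earliest it can start is 11:20 AM.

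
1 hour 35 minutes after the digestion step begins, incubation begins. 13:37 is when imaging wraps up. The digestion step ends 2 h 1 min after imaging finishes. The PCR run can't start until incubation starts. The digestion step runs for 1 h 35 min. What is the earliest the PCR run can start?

15:38

The digestion step ends at 13:37 + 121 min = 15:38.
The digestion step starts at 15:38 − 95 min = 14:03.
Incubation starts at 14:03 + 95 min = 15:38.
The PCR run is bounded by incubation, so the earliest it can start is 15:38.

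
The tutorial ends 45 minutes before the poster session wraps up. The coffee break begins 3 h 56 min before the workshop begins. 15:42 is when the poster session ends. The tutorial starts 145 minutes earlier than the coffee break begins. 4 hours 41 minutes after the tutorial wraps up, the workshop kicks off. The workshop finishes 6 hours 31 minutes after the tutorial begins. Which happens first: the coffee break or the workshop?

The tutorial ends at 15:42 − 45 min = 14:57.
The workshop starts at 14:57 + 281 min = 19:38.
The coffee break starts at 19:38 − 236 min = 15:42.
The coffee break starts at 15:42 and the workshop starts at 19:38, so the coffee break is first.

the coffee break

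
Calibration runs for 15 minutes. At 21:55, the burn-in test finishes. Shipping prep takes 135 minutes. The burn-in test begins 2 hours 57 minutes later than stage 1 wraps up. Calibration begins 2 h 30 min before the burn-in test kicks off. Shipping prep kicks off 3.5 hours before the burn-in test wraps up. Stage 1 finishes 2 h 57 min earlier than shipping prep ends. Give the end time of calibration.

Shipping prep starts at 21:55 − 210 min = 18:25.
Shipping prep ends at 18:25 + 135 min = 20:40.
Stage 1 ends at 20:40 − 177 min = 17:43.
The burn-in test starts at 17:43 + 177 min = 20:40.
Calibration starts at 20:40 − 150 min = 18:10.
Calibration ends at 18:10 + 15 min = 18:25.

18:25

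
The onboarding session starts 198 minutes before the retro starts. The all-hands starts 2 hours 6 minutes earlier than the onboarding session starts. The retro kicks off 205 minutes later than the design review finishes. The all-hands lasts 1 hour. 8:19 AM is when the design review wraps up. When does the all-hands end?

The retro starts at 8:19 AM + 205 min = 11:44 AM.
The onboarding session starts at 11:44 AM − 198 min = 8:26 AM.
The all-hands starts at 8:26 AM − 126 min = 6:20 AM.
The all-hands ends at 6:20 AM + 60 min = 7:20 AM.

7:20 AM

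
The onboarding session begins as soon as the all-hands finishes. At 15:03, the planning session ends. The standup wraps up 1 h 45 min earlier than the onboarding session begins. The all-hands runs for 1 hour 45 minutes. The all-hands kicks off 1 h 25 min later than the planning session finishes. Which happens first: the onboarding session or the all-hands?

the all-hands

The all-hands starts at 15:03 + 85 min = 16:28.
The all-hands ends at 16:28 + 105 min = 18:13.
So the onboarding session starts at 18:13.
The onboarding session starts at 18:13 and the all-hands starts at 16:28, so the all-hands is first.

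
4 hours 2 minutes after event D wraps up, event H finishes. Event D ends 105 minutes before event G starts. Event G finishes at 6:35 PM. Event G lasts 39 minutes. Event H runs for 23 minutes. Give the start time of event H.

7:50 PM

Event G starts at 6:35 PM − 39 min = 5:56 PM.
Event D ends at 5:56 PM − 105 min = 4:11 PM.
Event H ends at 4:11 PM + 242 min = 8:13 PM.
Event H starts at 8:13 PM − 23 min = 7:50 PM.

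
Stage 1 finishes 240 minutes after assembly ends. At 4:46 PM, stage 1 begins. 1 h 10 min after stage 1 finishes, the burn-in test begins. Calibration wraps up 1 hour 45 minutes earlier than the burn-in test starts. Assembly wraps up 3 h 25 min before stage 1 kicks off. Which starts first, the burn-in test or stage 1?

stage 1

Assembly ends at 4:46 PM − 205 min = 1:21 PM.
Stage 1 ends at 1:21 PM + 240 min = 5:21 PM.
The burn-in test starts at 5:21 PM + 70 min = 6:31 PM.
The burn-in test starts at 6:31 PM and stage 1 starts at 4:46 PM, so stage 1 is first.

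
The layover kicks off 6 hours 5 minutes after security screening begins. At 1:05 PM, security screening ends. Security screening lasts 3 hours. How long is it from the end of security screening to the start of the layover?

Security screening starts at 1:05 PM − 180 min = 10:05 AM.
The layover starts at 10:05 AM + 365 min = 4:10 PM.
From 1:05 PM to 4:10 PM is 3 h 5 min.

3 h 5 min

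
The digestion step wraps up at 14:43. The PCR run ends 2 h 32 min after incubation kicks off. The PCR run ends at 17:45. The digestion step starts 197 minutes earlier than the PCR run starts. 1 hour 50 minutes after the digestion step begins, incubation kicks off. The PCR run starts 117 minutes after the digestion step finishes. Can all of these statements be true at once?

Yes

The PCR run starts at 14:43 + 117 min = 16:40.
The digestion step starts at 16:40 − 197 min = 13:23.
Incubation starts at 13:23 + 110 min = 15:13.
The PCR run ends at 15:13 + 152 min = 17:45.
That matches the stated 17:45, so the schedule is consistent.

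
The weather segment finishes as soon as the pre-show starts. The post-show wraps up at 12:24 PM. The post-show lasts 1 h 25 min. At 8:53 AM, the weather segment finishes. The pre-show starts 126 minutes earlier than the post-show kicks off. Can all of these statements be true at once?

Yes

The post-show starts at 12:24 PM − 85 min = 10:59 AM.
The pre-show starts at 10:59 AM − 126 min = 8:53 AM.
So the weather segment ends at 8:53 AM.
That matches the stated 8:53 AM, so the schedule is consistent.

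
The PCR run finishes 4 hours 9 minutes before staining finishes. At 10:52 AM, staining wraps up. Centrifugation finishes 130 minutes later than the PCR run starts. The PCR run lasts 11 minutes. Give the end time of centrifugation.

The PCR run ends at 10:52 AM − 249 min = 6:43 AM.
The PCR run starts at 6:43 AM − 11 min = 6:32 AM.
Centrifugation ends at 6:32 AM + 130 min = 8:42 AM.

8:42 AM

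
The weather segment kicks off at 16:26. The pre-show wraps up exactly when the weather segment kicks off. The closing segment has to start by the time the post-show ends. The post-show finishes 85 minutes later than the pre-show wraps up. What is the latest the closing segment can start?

17:51

The pre-show ends at 16:26.
The post-show ends at 16:26 + 85 min = 17:51.
The closing segment is bounded by the post-show, so the latest it can start is 17:51.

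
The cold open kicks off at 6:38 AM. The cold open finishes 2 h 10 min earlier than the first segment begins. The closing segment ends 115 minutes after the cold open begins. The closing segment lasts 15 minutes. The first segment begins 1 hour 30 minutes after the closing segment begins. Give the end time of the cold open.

7:38 AM

The closing segment ends at 6:38 AM + 115 min = 8:33 AM.
The closing segment starts at 8:33 AM − 15 min = 8:18 AM.
The first segment starts at 8:18 AM + 90 min = 9:48 AM.
The cold open ends at 9:48 AM − 130 min = 7:38 AM.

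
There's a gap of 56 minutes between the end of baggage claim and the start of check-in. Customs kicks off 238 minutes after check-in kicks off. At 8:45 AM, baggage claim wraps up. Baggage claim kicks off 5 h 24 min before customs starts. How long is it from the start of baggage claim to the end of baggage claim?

Check-in starts at 8:45 AM + 56 min = 9:41 AM.
Customs starts at 9:41 AM + 238 min = 1:39 PM.
Baggage claim starts at 1:39 PM − 324 min = 8:15 AM.
From 8:15 AM to 8:45 AM is 0.5 hours.

0.5 hours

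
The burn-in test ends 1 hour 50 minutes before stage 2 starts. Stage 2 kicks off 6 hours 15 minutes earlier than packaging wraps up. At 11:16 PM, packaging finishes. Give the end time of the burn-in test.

Stage 2 starts at 11:16 PM − 375 min = 5:01 PM.
The burn-in test ends at 5:01 PM − 110 min = 3:11 PM.

3:11 PM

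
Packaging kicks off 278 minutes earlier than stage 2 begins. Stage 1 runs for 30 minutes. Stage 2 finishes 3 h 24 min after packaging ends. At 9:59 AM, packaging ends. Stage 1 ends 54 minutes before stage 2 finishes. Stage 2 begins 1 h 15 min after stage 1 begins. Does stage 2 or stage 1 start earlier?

Stage 2 ends at 9:59 AM + 204 min = 1:23 PM.
Stage 1 ends at 1:23 PM − 54 min = 12:29 PM.
Stage 1 starts at 12:29 PM − 30 min = 11:59 AM.
Stage 2 starts at 11:59 AM + 75 min = 1:14 PM.
Stage 2 starts at 1:14 PM and stage 1 starts at 11:59 AM, so stage 1 is first.

stage 1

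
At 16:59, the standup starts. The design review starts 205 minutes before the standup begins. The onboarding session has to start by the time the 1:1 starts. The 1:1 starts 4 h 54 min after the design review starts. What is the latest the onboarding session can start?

18:28

The design review starts at 16:59 − 205 min = 13:34.
The 1:1 starts at 13:34 + 294 min = 18:28.
The onboarding session is bounded by the 1:1, so the latest it can start is 18:28.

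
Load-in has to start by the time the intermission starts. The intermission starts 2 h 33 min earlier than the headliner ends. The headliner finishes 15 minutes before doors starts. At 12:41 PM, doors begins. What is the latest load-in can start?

9:53 AM

The headliner ends at 12:41 PM − 15 min = 12:26 PM.
The intermission starts at 12:26 PM − 153 min = 9:53 AM.
Load-in is bounded by the intermission, so the latest it can start is 9:53 AM.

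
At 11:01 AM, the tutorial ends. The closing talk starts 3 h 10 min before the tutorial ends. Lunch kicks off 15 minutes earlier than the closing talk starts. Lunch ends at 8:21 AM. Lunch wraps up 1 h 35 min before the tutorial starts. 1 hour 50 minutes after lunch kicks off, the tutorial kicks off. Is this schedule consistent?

The closing talk starts at 11:01 AM − 190 min = 7:51 AM.
Lunch starts at 7:51 AM − 15 min = 7:36 AM.
The tutorial starts at 7:36 AM + 110 min = 9:26 AM.
Lunch ends at 9:26 AM − 95 min = 7:51 AM.
But lunch is also said to end at 8:21 AM — a 30-minute conflict.

No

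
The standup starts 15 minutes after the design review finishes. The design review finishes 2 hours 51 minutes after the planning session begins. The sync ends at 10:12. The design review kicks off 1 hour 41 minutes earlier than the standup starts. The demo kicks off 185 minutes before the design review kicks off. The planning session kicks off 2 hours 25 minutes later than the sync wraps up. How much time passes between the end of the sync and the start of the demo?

The planning session starts at 10:12 + 145 min = 12:37.
The design review ends at 12:37 + 171 min = 15:28.
The standup starts at 15:28 + 15 min = 15:43.
The design review starts at 15:43 − 101 min = 14:02.
The demo starts at 14:02 − 185 min = 10:57.
From 10:12 to 10:57 is 45 minutes.

45 minutes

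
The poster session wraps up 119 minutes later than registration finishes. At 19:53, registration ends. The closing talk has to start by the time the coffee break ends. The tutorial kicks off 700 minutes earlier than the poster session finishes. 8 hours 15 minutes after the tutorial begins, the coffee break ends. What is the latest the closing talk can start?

18:27

The poster session ends at 19:53 + 119 min = 21:52.
The tutorial starts at 21:52 − 700 min = 10:12.
The coffee break ends at 10:12 + 495 min = 18:27.
The closing talk is bounded by the coffee break, so the latest it can start is 18:27.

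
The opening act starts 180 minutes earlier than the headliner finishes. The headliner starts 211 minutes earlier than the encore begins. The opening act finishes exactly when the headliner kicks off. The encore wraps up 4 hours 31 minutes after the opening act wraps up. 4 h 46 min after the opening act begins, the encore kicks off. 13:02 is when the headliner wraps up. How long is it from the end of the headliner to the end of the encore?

166 minutes

The opening act starts at 13:02 − 180 min = 10:02.
The encore starts at 10:02 + 286 min = 14:48.
The headliner starts at 14:48 − 211 min = 11:17.
So the opening act ends at 11:17.
The encore ends at 11:17 + 271 min = 15:48.
From 13:02 to 15:48 is 166 minutes.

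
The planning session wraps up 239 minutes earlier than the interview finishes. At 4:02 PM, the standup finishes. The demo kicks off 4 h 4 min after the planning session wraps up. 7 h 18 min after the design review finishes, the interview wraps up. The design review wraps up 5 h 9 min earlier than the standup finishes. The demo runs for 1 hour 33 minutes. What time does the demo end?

The design review ends at 4:02 PM − 309 min = 10:53 AM.
The interview ends at 10:53 AM + 438 min = 6:11 PM.
The planning session ends at 6:11 PM − 239 min = 2:12 PM.
The demo starts at 2:12 PM + 244 min = 6:16 PM.
The demo ends at 6:16 PM + 93 min = 7:49 PM.

7:49 PM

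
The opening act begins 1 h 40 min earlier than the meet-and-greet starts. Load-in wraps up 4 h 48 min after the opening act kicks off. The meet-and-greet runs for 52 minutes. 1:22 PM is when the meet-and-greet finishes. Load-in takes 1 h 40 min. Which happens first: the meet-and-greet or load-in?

The meet-and-greet starts at 1:22 PM − 52 min = 12:30 PM.
The opening act starts at 12:30 PM − 100 min = 10:50 AM.
Load-in ends at 10:50 AM + 288 min = 3:38 PM.
Load-in starts at 3:38 PM − 100 min = 1:58 PM.
The meet-and-greet starts at 12:30 PM and load-in starts at 1:58 PM, so the meet-and-greet is first.

the meet-and-greet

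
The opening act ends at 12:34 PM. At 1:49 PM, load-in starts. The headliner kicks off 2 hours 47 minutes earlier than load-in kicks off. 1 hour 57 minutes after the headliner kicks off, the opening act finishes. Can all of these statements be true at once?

The headliner starts at 1:49 PM − 167 min = 11:02 AM.
The opening act ends at 11:02 AM + 117 min = 12:59 PM.
But the opening act is also said to end at 12:34 PM — a 25-minute conflict.

No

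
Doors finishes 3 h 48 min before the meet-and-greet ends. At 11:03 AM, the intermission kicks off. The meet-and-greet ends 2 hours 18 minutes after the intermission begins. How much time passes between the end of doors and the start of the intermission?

The meet-and-greet ends at 11:03 AM + 138 min = 1:21 PM.
Doors ends at 1:21 PM − 228 min = 9:33 AM.
From 9:33 AM to 11:03 AM is 1.5 hours.

1.5 hours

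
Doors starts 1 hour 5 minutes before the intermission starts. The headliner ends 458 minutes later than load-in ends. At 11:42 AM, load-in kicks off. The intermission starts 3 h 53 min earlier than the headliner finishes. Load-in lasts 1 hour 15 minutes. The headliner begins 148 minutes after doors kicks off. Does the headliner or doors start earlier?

Load-in ends at 11:42 AM + 75 min = 12:57 PM.
The headliner ends at 12:57 PM + 458 min = 8:35 PM.
The intermission starts at 8:35 PM − 233 min = 4:42 PM.
Doors starts at 4:42 PM − 65 min = 3:37 PM.
The headliner starts at 3:37 PM + 148 min = 6:05 PM.
The headliner starts at 6:05 PM and doors starts at 3:37 PM, so doors is first.

doors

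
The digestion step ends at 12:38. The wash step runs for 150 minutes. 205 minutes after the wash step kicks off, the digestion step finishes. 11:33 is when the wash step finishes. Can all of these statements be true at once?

The wash step starts at 11:33 − 150 min = 09:03.
The digestion step ends at 09:03 + 205 min = 12:28.
But the digestion step is also said to end at 12:38 — a 10-minute conflict.

No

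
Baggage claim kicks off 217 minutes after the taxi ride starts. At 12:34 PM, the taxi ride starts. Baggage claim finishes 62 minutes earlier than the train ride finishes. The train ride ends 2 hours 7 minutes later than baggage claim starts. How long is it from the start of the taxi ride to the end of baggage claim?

282 minutes

Baggage claim starts at 12:34 PM + 217 min = 4:11 PM.
The train ride ends at 4:11 PM + 127 min = 6:18 PM.
Baggage claim ends at 6:18 PM − 62 min = 5:16 PM.
From 12:34 PM to 5:16 PM is 282 minutes.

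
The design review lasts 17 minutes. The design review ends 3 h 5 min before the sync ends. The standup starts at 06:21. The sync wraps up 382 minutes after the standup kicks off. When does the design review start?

The sync ends at 06:21 + 382 min = 12:43.
The design review ends at 12:43 − 185 min = 09:38.
The design review starts at 09:38 − 17 min = 09:21.

09:21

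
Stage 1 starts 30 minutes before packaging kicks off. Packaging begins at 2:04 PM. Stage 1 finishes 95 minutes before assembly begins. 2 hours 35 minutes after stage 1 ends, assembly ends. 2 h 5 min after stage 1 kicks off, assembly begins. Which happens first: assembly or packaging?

packaging

Stage 1 starts at 2:04 PM − 30 min = 1:34 PM.
Assembly starts at 1:34 PM + 125 min = 3:39 PM.
Assembly starts at 3:39 PM and packaging starts at 2:04 PM, so packaging is first.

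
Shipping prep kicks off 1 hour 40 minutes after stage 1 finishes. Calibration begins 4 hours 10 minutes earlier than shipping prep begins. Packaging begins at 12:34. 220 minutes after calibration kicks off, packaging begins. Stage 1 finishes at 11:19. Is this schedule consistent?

No

Shipping prep starts at 11:19 + 100 min = 12:59.
Calibration starts at 12:59 − 250 min = 08:49.
Packaging starts at 08:49 + 220 min = 12:29.
But packaging is also said to start at 12:34 — a 5-minute conflict.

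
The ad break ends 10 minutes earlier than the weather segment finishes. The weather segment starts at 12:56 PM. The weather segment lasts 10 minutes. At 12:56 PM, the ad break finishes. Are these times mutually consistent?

Yes

The weather segment ends at 12:56 PM + 10 min = 1:06 PM.
The ad break ends at 1:06 PM − 10 min = 12:56 PM.
That matches the stated 12:56 PM, so the schedule is consistent.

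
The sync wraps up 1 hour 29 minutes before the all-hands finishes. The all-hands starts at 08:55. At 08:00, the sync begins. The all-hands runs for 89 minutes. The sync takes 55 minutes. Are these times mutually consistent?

The all-hands ends at 08:55 + 89 min = 10:24.
The sync ends at 10:24 − 89 min = 08:55.
The sync starts at 08:55 − 55 min = 08:00.
That matches the stated 08:00, so the schedule is consistent.

Yes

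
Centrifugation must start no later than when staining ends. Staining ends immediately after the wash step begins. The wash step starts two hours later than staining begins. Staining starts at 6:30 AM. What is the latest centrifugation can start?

8:30 AM

The wash step starts at 6:30 AM + 120 min = 8:30 AM.
So staining ends at 8:30 AM.
Centrifugation is bounded by staining, so the latest it can start is 8:30 AM.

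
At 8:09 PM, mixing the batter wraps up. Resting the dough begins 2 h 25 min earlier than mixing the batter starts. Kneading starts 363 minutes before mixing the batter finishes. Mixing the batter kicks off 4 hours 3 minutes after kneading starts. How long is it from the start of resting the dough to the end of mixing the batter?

4 hours 25 minutes

Kneading starts at 8:09 PM − 363 min = 2:06 PM.
Mixing the batter starts at 2:06 PM + 243 min = 6:09 PM.
Resting the dough starts at 6:09 PM − 145 min = 3:44 PM.
From 3:44 PM to 8:09 PM is 4 hours 25 minutes.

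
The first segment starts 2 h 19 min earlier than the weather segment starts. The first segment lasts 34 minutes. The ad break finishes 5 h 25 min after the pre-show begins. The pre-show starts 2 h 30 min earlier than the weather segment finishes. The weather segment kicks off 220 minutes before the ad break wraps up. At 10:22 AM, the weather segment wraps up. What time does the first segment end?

7:52 AM

The pre-show starts at 10:22 AM − 150 min = 7:52 AM.
The ad break ends at 7:52 AM + 325 min = 1:17 PM.
The weather segment starts at 1:17 PM − 220 min = 9:37 AM.
The first segment starts at 9:37 AM − 139 min = 7:18 AM.
The first segment ends at 7:18 AM + 34 min = 7:52 AM.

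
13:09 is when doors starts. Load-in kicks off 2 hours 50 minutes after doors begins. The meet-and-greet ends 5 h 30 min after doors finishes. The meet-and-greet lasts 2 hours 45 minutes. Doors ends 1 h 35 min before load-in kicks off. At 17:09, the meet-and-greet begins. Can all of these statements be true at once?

Load-in starts at 13:09 + 170 min = 15:59.
Doors ends at 15:59 − 95 min = 14:24.
The meet-and-greet ends at 14:24 + 330 min = 19:54.
The meet-and-greet starts at 19:54 − 165 min = 17:09.
That matches the stated 17:09, so the schedule is consistent.

Yes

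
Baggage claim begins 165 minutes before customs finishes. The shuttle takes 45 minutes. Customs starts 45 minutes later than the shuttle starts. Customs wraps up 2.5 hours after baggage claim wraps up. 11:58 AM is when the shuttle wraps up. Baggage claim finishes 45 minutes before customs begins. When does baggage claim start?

The shuttle starts at 11:58 AM − 45 min = 11:13 AM.
Customs starts at 11:13 AM + 45 min = 11:58 AM.
Baggage claim ends at 11:58 AM − 45 min = 11:13 AM.
Customs ends at 11:13 AM + 150 min = 1:43 PM.
Baggage claim starts at 1:43 PM − 165 min = 10:58 AM.

10:58 AM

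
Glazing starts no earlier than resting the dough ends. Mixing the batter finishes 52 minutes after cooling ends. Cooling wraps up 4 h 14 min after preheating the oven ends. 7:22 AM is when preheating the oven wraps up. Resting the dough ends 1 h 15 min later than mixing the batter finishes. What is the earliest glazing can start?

1:43 PM

Cooling ends at 7:22 AM + 254 min = 11:36 AM.
Mixing the batter ends at 11:36 AM + 52 min = 12:28 PM.
Resting the dough ends at 12:28 PM + 75 min = 1:43 PM.
Glazing is bounded by resting the dough, so the earliest it can start is 1:43 PM.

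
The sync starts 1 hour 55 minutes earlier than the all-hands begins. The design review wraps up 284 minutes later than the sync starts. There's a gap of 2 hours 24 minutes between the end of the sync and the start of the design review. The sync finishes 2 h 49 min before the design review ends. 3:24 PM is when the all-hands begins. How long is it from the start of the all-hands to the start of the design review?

The sync starts at 3:24 PM − 115 min = 1:29 PM.
The design review ends at 1:29 PM + 284 min = 6:13 PM.
The sync ends at 6:13 PM − 169 min = 3:24 PM.
The design review starts at 3:24 PM + 144 min = 5:48 PM.
From 3:24 PM to 5:48 PM is 2 h 24 min.

2 h 24 min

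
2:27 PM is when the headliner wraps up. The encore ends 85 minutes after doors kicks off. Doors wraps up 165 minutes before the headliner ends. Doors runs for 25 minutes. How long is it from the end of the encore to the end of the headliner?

Doors ends at 2:27 PM − 165 min = 11:42 AM.
Doors starts at 11:42 AM − 25 min = 11:17 AM.
The encore ends at 11:17 AM + 85 min = 12:42 PM.
From 12:42 PM to 2:27 PM is 105 minutes.

105 minutes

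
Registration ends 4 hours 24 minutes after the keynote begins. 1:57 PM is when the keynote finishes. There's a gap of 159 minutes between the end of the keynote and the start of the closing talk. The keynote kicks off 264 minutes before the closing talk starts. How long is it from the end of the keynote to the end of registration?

2 hours 39 minutes

The closing talk starts at 1:57 PM + 159 min = 4:36 PM.
The keynote starts at 4:36 PM − 264 min = 12:12 PM.
Registration ends at 12:12 PM + 264 min = 4:36 PM.
From 1:57 PM to 4:36 PM is 2 hours 39 minutes.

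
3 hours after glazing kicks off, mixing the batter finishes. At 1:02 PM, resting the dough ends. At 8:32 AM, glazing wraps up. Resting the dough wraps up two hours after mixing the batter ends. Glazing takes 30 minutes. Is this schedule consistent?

Yes

Glazing starts at 8:32 AM − 30 min = 8:02 AM.
Mixing the batter ends at 8:02 AM + 180 min = 11:02 AM.
Resting the dough ends at 11:02 AM + 120 min = 1:02 PM.
That matches the stated 1:02 PM, so the schedule is consistent.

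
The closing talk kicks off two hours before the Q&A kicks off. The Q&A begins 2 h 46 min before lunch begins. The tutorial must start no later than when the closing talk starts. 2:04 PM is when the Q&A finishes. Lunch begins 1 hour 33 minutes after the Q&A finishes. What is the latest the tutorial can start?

Lunch starts at 2:04 PM + 93 min = 3:37 PM.
The Q&A starts at 3:37 PM − 166 min = 12:51 PM.
The closing talk starts at 12:51 PM − 120 min = 10:51 AM.
The tutorial is bounded by the closing talk, so the latest it can start is 10:51 AM.

10:51 AM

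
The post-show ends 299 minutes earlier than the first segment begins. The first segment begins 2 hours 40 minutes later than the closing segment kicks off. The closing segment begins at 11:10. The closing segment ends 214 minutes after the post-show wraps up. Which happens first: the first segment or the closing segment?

The first segment starts at 11:10 + 160 min = 13:50.
The first segment starts at 13:50 and the closing segment starts at 11:10, so the closing segment is first.

the closing segment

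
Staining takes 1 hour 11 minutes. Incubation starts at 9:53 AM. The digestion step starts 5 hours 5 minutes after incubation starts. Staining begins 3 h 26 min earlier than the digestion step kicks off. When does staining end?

The digestion step starts at 9:53 AM + 305 min = 2:58 PM.
Staining starts at 2:58 PM − 206 min = 11:32 AM.
Staining ends at 11:32 AM + 71 min = 12:43 PM.

12:43 PM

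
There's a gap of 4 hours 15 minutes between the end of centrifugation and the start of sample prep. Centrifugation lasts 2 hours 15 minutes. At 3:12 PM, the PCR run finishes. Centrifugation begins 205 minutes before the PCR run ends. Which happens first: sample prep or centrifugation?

centrifugation

Centrifugation starts at 3:12 PM − 205 min = 11:47 AM.
Centrifugation ends at 11:47 AM + 135 min = 2:02 PM.
Sample prep starts at 2:02 PM + 255 min = 6:17 PM.
Sample prep starts at 6:17 PM and centrifugation starts at 11:47 AM, so centrifugation is first.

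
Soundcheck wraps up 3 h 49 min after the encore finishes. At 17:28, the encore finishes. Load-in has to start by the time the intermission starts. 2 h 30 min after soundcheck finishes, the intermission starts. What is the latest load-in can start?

Soundcheck ends at 17:28 + 229 min = 21:17.
The intermission starts at 21:17 + 150 min = 23:47.
Load-in is bounded by the intermission, so the latest it can start is 23:47.

23:47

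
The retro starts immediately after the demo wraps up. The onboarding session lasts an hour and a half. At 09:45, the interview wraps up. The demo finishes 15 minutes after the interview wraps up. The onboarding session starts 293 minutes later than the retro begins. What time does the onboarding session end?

16:23

The demo ends at 09:45 + 15 min = 10:00.
So the retro starts at 10:00.
The onboarding session starts at 10:00 + 293 min = 14:53.
The onboarding session ends at 14:53 + 90 min = 16:23.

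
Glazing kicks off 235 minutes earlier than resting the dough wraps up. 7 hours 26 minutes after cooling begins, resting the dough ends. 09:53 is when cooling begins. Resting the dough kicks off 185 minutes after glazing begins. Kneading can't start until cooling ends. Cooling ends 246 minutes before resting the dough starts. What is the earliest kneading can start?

Resting the dough ends at 09:53 + 446 min = 17:19.
Glazing starts at 17:19 − 235 min = 13:24.
Resting the dough starts at 13:24 + 185 min = 16:29.
Cooling ends at 16:29 − 246 min = 12:23.
Kneading is bounded by cooling, so the earliest it can start is 12:23.

12:23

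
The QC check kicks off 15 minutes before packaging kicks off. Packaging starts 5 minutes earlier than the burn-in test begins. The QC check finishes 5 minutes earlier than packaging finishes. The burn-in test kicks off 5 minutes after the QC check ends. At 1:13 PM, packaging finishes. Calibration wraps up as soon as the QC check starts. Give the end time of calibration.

The QC check ends at 1:13 PM − 5 min = 1:08 PM.
The burn-in test starts at 1:08 PM + 5 min = 1:13 PM.
Packaging starts at 1:13 PM − 5 min = 1:08 PM.
The QC check starts at 1:08 PM − 15 min = 12:53 PM.
So calibration ends at 12:53 PM.

12:53 PM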